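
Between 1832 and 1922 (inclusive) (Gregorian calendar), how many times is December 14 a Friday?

Track December 14's weekday year by year (advancing +1, or +2 across a Feb 29):
  1832: Fri ✓  1833: Sat (+1)  1834: Sun (+1)  1835: Mon (+1)  1836: Wed (+2)
  1837: Thu (+1)  1838: Fri (+1) ✓  1839: Sat (+1)  1840: Mon (+2)  1841: Tue (+1)
  1842: Wed (+1)  1843: Thu (+1)  1844: Sat (+2)  1845: Sun (+1)  … (63 more years) …
  1909: Tue (+1)  1910: Wed (+1)  1911: Thu (+1)  1912: Sat (+2)  1913: Sun (+1)
  1914: Mon (+1)  1915: Tue (+1)  1916: Thu (+2)  1917: Fri (+1) ✓  1918: Sat (+1)
  1919: Sun (+1)  1920: Tue (+2)  1921: Wed (+1)  1922: Thu (+1)
Friday years: 1832, 1838, 1849, 1855, 1860, 1866, 1877, 1883, 1888, 1894, 1900, 1906, 1917 — 13 in total.

13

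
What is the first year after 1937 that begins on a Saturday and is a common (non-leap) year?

Jan 1 advances by 2 weekdays after a leap year and by 1 after a common year.
1937: Jan 1 is Friday.
1938: Saturday
1938 begins on a Saturday and is a common year.

1938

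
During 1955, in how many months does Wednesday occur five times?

A month of length L has five Wednesdays iff its first Wednesday is on day ≤ L−28 (so day 1–3 in a 31-day month, 1–2 in a 30-day month, day 1 in a leap February).
Checking each month of 1955: Jan starts Sat (31d); Feb starts Tue (28d); Mar starts Tue (31d) ✓; Apr starts Fri (30d); May starts Sun (31d); Jun starts Wed (30d) ✓; Jul starts Fri (31d); Aug starts Mon (31d) ✓; Sep starts Thu (30d); Oct starts Sat (31d); Nov starts Tue (30d) ✓; Dec starts Thu (31d).
Five-Wednesday months: March, June, August, November → 4.

4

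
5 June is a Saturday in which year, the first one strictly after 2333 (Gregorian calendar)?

From one year to the next, a fixed date's weekday advances by 1, or by 2 when a Feb 29 lies between the two dates.
2333: June 5 is Monday.
2334: Tuesday (+1)
2335: Wednesday (+1)
2336: Friday (+2)
2337: Saturday (+1)
5 June falls on a Saturday in 2337.

2337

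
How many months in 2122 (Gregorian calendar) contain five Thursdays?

A month of length L has five Thursdays iff its first Thursday is on day ≤ L−28 (so day 1–3 in a 31-day month, 1–2 in a 30-day month, day 1 in a leap February).
Checking each month of 2122: Jan starts Thu (31d) ✓; Feb starts Sun (28d); Mar starts Sun (31d); Apr starts Wed (30d) ✓; May starts Fri (31d); Jun starts Mon (30d); Jul starts Wed (31d) ✓; Aug starts Sat (31d); Sep starts Tue (30d); Oct starts Thu (31d) ✓; Nov starts Sun (30d); Dec starts Tue (31d) ✓.
Five-Thursday months: January, April, July, October, December → 5.

5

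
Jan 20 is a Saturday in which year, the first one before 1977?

1973

From one year to the next, a fixed date's weekday advances by 1, or by 2 when a Feb 29 lies between the two dates.
1977: January 20 is Thursday.
1976: Tuesday (−2)
1975: Monday (−1)
1974: Sunday (−1)
1973: Saturday (−1)
Jan 20 falls on a Saturday in 1973.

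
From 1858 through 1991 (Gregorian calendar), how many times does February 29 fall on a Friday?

Leap years in 1858–1991: 32 of them.
Feb 29 weekday advances by 5 (mod 7) from one leap year to the next four years later (or differs when a century non-leap intervenes).
Leap-day weekdays: 1860:Wed 1864:Mon 1868:Sat 1872:Thu 1876:Tue 1880:Sun 1884:Fri✓ 1888:Wed 1892:Mon 1896:Sat 1904:Mon 1908:Sat 1912:Thu …(6 more)… 1940:Thu 1944:Tue 1948:Sun 1952:Fri✓ 1956:Wed 1960:Mon 1964:Sat 1968:Thu 1972:Tue 1976:Sun 1980:Fri✓ 1984:Wed 1988:Mon
Friday: 1884, 1924, 1952, 1980 → 4.

4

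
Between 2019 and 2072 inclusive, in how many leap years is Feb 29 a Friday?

2

Leap years in 2019–2072: 14 of them.
Feb 29 weekday advances by 5 (mod 7) from one leap year to the next four years later (or differs when a century non-leap intervenes).
Leap-day weekdays: 2020:Sat 2024:Thu 2028:Tue 2032:Sun 2036:Fri✓ 2040:Wed 2044:Mon 2048:Sat 2052:Thu 2056:Tue 2060:Sun 2064:Fri✓ 2068:Wed 2072:Mon
Friday: 2036, 2064 → 2.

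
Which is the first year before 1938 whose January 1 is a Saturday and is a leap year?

Jan 1 advances by 2 weekdays after a leap year and by 1 after a common year.
1938: Jan 1 is Saturday.
1937: Friday
1936: Wednesday (leap)
1935: Tuesday
1934: Monday
1933: Sunday
1932: Friday (leap)
1931: Thursday
1930: Wednesday
1929: Tuesday
1928: Sunday (leap)
1927: Saturday
1926: Friday
1925: Thursday
1924: Tuesday (leap)
1923: Monday
1922: Sunday
1921: Saturday
1920: Thursday (leap)
1919: Wednesday
1918: Tuesday
1917: Monday
1916: Saturday (leap)
1916 begins on a Saturday and is a leap year.

1916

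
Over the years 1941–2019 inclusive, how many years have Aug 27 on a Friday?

11

Track Aug 27's weekday year by year (advancing +1, or +2 across a Feb 29):
  1941: Wed  1942: Thu (+1)  1943: Fri (+1) ✓  1944: Sun (+2)  1945: Mon (+1)
  1946: Tue (+1)  1947: Wed (+1)  1948: Fri (+2) ✓  1949: Sat (+1)  1950: Sun (+1)
  1951: Mon (+1)  1952: Wed (+2)  1953: Thu (+1)  1954: Fri (+1) ✓  … (51 more years) …
  2006: Sun (+1)  2007: Mon (+1)  2008: Wed (+2)  2009: Thu (+1)  2010: Fri (+1) ✓
  2011: Sat (+1)  2012: Mon (+2)  2013: Tue (+1)  2014: Wed (+1)  2015: Thu (+1)
  2016: Sat (+2)  2017: Sun (+1)  2018: Mon (+1)  2019: Tue (+1)
Friday years: 1943, 1948, 1954, 1965, 1971, 1976, 1982, 1993, 1999, 2004, 2010 — 11 in total.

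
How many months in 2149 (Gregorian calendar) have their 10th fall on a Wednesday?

Check the 10th of each month of 2149: Jan 10: Fri, Feb 10: Mon, Mar 10: Mon, Apr 10: Thu, May 10: Sat, Jun 10: Tue, Jul 10: Thu, Aug 10: Sun, Sep 10: Wed, Oct 10: Fri, Nov 10: Mon, Dec 10: Wed.
Wednesday occurs in September, December — 2 months.

2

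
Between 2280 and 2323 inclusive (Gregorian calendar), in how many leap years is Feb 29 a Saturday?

Leap years in 2280–2323: 10 of them.
Feb 29 weekday advances by 5 (mod 7) from one leap year to the next four years later (or differs when a century non-leap intervenes).
Leap-day weekdays: 2280:Sun 2284:Fri 2288:Wed 2292:Mon 2296:Sat✓ 2304:Mon 2308:Sat✓ 2312:Thu 2316:Tue 2320:Sun
Saturday: 2296, 2308 → 2.

2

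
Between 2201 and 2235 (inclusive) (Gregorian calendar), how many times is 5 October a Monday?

Track 5 October's weekday year by year (advancing +1, or +2 across a Feb 29):
  2201: Mon ✓  2202: Tue (+1)  2203: Wed (+1)  2204: Fri (+2)  2205: Sat (+1)
  2206: Sun (+1)  2207: Mon (+1) ✓  2208: Wed (+2)  2209: Thu (+1)  2210: Fri (+1)
  2211: Sat (+1)  2212: Mon (+2) ✓  2213: Tue (+1)  2214: Wed (+1)  … (7 more years) …
  2222: Sat (+1)  2223: Sun (+1)  2224: Tue (+2)  2225: Wed (+1)  2226: Thu (+1)
  2227: Fri (+1)  2228: Sun (+2)  2229: Mon (+1) ✓  2230: Tue (+1)  2231: Wed (+1)
  2232: Fri (+2)  2233: Sat (+1)  2234: Sun (+1)  2235: Mon (+1) ✓
Monday years: 2201, 2207, 2212, 2218, 2229, 2235 — 6 in total.

6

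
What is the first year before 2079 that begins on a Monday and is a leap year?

Jan 1 advances by 2 weekdays after a leap year and by 1 after a common year.
2079: Jan 1 is Sunday.
2078: Saturday
2077: Friday
2076: Wednesday (leap)
2075: Tuesday
2074: Monday
2073: Sunday
2072: Friday (leap)
2071: Thursday
2070: Wednesday
2069: Tuesday
2068: Sunday (leap)
2067: Saturday
2066: Friday
2065: Thursday
2064: Tuesday (leap)
2063: Monday
2062: Sunday
2061: Saturday
2060: Thursday (leap)
2059: Wednesday
2058: Tuesday
2057: Monday
2056: Saturday (leap)
2055: Friday
2054: Thursday
2053: Wednesday
2052: Monday (leap)
2052 begins on a Monday and is a leap year.

2052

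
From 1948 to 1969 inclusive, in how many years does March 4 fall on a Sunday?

3

Track March 4's weekday year by year (advancing +1, or +2 across a Feb 29):
  1948: Thu  1949: Fri (+1)  1950: Sat (+1)  1951: Sun (+1) ✓  1952: Tue (+2)
  1953: Wed (+1)  1954: Thu (+1)  1955: Fri (+1)  1956: Sun (+2) ✓  1957: Mon (+1)
  1958: Tue (+1)  1959: Wed (+1)  1960: Fri (+2)  1961: Sat (+1)  1962: Sun (+1) ✓
  1963: Mon (+1)  1964: Wed (+2)  1965: Thu (+1)  1966: Fri (+1)  1967: Sat (+1)
  1968: Mon (+2)  1969: Tue (+1)
Sunday years: 1951, 1956, 1962 — 3 in total.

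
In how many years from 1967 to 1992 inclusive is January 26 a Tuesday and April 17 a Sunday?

Check each year's weekday for January 26 and April 17:
  1967: Thu/Mon  1968: Fri/Wed  1969: Sun/Thu  1970: Mon/Fri  1971: Tue/Sat  1972: Wed/Mon  1973: Fri/Tue  1974: Sat/Wed  1975: Sun/Thu  1976: Mon/Sat  1977: Wed/Sun  1978: Thu/Mon  1979: Fri/Tue  1980: Sat/Thu  1981: Mon/Fri  1982: Tue/Sat  1983: Wed/Sun  1984: Thu/Tue  1985: Sat/Wed  1986: Sun/Thu  1987: Mon/Fri  1988: Tue/Sun ✓  1989: Thu/Mon  1990: Fri/Tue  1991: Sat/Wed  1992: Sun/Fri
Both conditions hold in: 1988 — 1.

1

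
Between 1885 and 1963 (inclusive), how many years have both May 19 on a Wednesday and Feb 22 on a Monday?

8

Check each year's weekday for May 19 and Feb 22:
  1885: Tue/Sun  1886: Wed/Mon ✓  1887: Thu/Tue  1888: Sat/Wed  1889: Sun/Fri  1890: Mon/Sat  1891: Tue/Sun  1892: Thu/Mon  1893: Fri/Wed  1894: Sat/Thu  1895: Sun/Fri  1896: Tue/Sat  1897: Wed/Mon ✓  1898: Thu/Tue  …(51 more)…  1950: Fri/Wed  1951: Sat/Thu  1952: Mon/Fri  1953: Tue/Sun  1954: Wed/Mon ✓  1955: Thu/Tue  1956: Sat/Wed  1957: Sun/Fri  1958: Mon/Sat  1959: Tue/Sun  1960: Thu/Mon  1961: Fri/Wed  1962: Sat/Thu  1963: Sun/Fri
Both conditions hold in: 1886, 1897, 1909, 1915, 1926, 1937, 1943, 1954 — 8.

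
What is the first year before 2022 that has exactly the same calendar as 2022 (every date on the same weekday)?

Two years share a calendar iff Jan 1 falls on the same weekday and both are leap or both are common. 2022: Jan 1 is Saturday, common year.
2021: Jan 1 Friday, common
2020: Jan 1 Wednesday, leap
2019: Jan 1 Tuesday, common
2018: Jan 1 Monday, common
2017: Jan 1 Sunday, common
2016: Jan 1 Friday, leap
2015: Jan 1 Thursday, common
2014: Jan 1 Wednesday, common
2013: Jan 1 Tuesday, common
2012: Jan 1 Sunday, leap
2011: Jan 1 Saturday, common
2011 matches on both conditions.

2011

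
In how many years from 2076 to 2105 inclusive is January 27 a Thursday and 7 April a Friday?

Check each year's weekday for January 27 and 7 April:
  2076: Mon/Tue  2077: Wed/Wed  2078: Thu/Thu  2079: Fri/Fri  2080: Sat/Sun  2081: Mon/Mon  2082: Tue/Tue  2083: Wed/Wed  2084: Thu/Fri ✓  2085: Sat/Sat  2086: Sun/Sun  2087: Mon/Mon  2088: Tue/Wed  2089: Thu/Thu  2090: Fri/Fri  2091: Sat/Sat  2092: Sun/Mon  2093: Tue/Tue  2094: Wed/Wed  2095: Thu/Thu  2096: Fri/Sat  2097: Sun/Sun  2098: Mon/Mon  2099: Tue/Tue  2100: Wed/Wed  2101: Thu/Thu  2102: Fri/Fri  2103: Sat/Sat  2104: Sun/Mon  2105: Tue/Tue
Both conditions hold in: 2084 — 1.

1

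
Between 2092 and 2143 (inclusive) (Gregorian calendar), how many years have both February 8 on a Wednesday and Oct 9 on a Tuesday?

3

Check each year's weekday for February 8 and Oct 9:
  2092: Fri/Thu  2093: Sun/Fri  2094: Mon/Sat  2095: Tue/Sun  2096: Wed/Tue ✓  2097: Fri/Wed  2098: Sat/Thu  2099: Sun/Fri  2100: Mon/Sat  2101: Tue/Sun  2102: Wed/Mon  2103: Thu/Tue  2104: Fri/Thu  2105: Sun/Fri  …(24 more)…  2130: Wed/Mon  2131: Thu/Tue  2132: Fri/Thu  2133: Sun/Fri  2134: Mon/Sat  2135: Tue/Sun  2136: Wed/Tue ✓  2137: Fri/Wed  2138: Sat/Thu  2139: Sun/Fri  2140: Mon/Sun  2141: Wed/Mon  2142: Thu/Tue  2143: Fri/Wed
Both conditions hold in: 2096, 2108, 2136 — 3.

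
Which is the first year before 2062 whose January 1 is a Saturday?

Jan 1 advances by 2 weekdays after a leap year and by 1 after a common year.
2062: Jan 1 is Sunday.
2061: Saturday
2061 begins on a Saturday

2061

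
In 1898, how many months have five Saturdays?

A month of length L has five Saturdays iff its first Saturday is on day ≤ L−28 (so day 1–3 in a 31-day month, 1–2 in a 30-day month, day 1 in a leap February).
Checking each month of 1898: Jan starts Sat (31d) ✓; Feb starts Tue (28d); Mar starts Tue (31d); Apr starts Fri (30d) ✓; May starts Sun (31d); Jun starts Wed (30d); Jul starts Fri (31d) ✓; Aug starts Mon (31d); Sep starts Thu (30d); Oct starts Sat (31d) ✓; Nov starts Tue (30d); Dec starts Thu (31d) ✓.
Five-Saturday months: January, April, July, October, December → 5.

5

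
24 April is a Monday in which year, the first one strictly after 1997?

From one year to the next, a fixed date's weekday advances by 1, or by 2 when a Feb 29 lies between the two dates.
1997: April 24 is Thursday.
1998: Friday (+1)
1999: Saturday (+1)
2000: Monday (+2)
24 April falls on a Monday in 2000.

2000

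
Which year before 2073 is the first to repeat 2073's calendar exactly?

Two years share a calendar iff Jan 1 falls on the same weekday and both are leap or both are common. 2073: Jan 1 is Sunday, common year.
2072: Jan 1 Friday, leap
2071: Jan 1 Thursday, common
2070: Jan 1 Wednesday, common
2069: Jan 1 Tuesday, common
2068: Jan 1 Sunday, leap
2067: Jan 1 Saturday, common
2066: Jan 1 Friday, common
2065: Jan 1 Thursday, common
2064: Jan 1 Tuesday, leap
2063: Jan 1 Monday, common
2062: Jan 1 Sunday, common
2062 matches on both conditions.

2062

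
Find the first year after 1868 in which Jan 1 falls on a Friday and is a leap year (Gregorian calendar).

Jan 1 advances by 2 weekdays after a leap year and by 1 after a common year.
1868: Jan 1 is Wednesday (leap).
1869: Friday
1870: Saturday
1871: Sunday
1872: Monday (leap)
1873: Wednesday
1874: Thursday
1875: Friday
1876: Saturday (leap)
1877: Monday
1878: Tuesday
1879: Wednesday
1880: Thursday (leap)
1881: Saturday
1882: Sunday
1883: Monday
1884: Tuesday (leap)
1885: Thursday
1886: Friday
1887: Saturday
1888: Sunday (leap)
1889: Tuesday
1890: Wednesday
1891: Thursday
1892: Friday (leap)
1892 begins on a Friday and is a leap year.

1892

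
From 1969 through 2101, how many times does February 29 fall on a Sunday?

5

Leap years in 1969–2101: 32 of them.
Feb 29 weekday advances by 5 (mod 7) from one leap year to the next four years later (or differs when a century non-leap intervenes).
Leap-day weekdays: 1972:Tue 1976:Sun✓ 1980:Fri 1984:Wed 1988:Mon 1992:Sat 1996:Thu 2000:Tue 2004:Sun✓ 2008:Fri 2012:Wed 2016:Mon 2020:Sat …(6 more)… 2048:Sat 2052:Thu 2056:Tue 2060:Sun✓ 2064:Fri 2068:Wed 2072:Mon 2076:Sat 2080:Thu 2084:Tue 2088:Sun✓ 2092:Fri 2096:Wed
Sunday: 1976, 2004, 2032, 2060, 2088 → 5.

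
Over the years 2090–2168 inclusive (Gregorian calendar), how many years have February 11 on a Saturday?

Track February 11's weekday year by year (advancing +1, or +2 across a Feb 29):
  2090: Sat ✓  2091: Sun (+1)  2092: Mon (+1)  2093: Wed (+2)  2094: Thu (+1)
  2095: Fri (+1)  2096: Sat (+1) ✓  2097: Mon (+2)  2098: Tue (+1)  2099: Wed (+1)
  2100: Thu (+1)  2101: Fri (+1)  2102: Sat (+1) ✓  2103: Sun (+1)  … (51 more years) …
  2155: Tue (+1)  2156: Wed (+1)  2157: Fri (+2)  2158: Sat (+1) ✓  2159: Sun (+1)
  2160: Mon (+1)  2161: Wed (+2)  2162: Thu (+1)  2163: Fri (+1)  2164: Sat (+1) ✓
  2165: Mon (+2)  2166: Tue (+1)  2167: Wed (+1)  2168: Thu (+1)
Saturday years: 2090, 2096, 2102, 2108, 2113, 2119, 2130, 2136, 2141, 2147, 2158, 2164 — 12 in total.

12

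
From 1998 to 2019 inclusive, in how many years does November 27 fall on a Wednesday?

Track November 27's weekday year by year (advancing +1, or +2 across a Feb 29):
  1998: Fri  1999: Sat (+1)  2000: Mon (+2)  2001: Tue (+1)  2002: Wed (+1) ✓
  2003: Thu (+1)  2004: Sat (+2)  2005: Sun (+1)  2006: Mon (+1)  2007: Tue (+1)
  2008: Thu (+2)  2009: Fri (+1)  2010: Sat (+1)  2011: Sun (+1)  2012: Tue (+2)
  2013: Wed (+1) ✓  2014: Thu (+1)  2015: Fri (+1)  2016: Sun (+2)  2017: Mon (+1)
  2018: Tue (+1)  2019: Wed (+1) ✓
Wednesday years: 2002, 2013, 2019 — 3 in total.

3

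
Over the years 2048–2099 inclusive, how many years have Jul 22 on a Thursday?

8

Track Jul 22's weekday year by year (advancing +1, or +2 across a Feb 29):
  2048: Wed  2049: Thu (+1) ✓  2050: Fri (+1)  2051: Sat (+1)  2052: Mon (+2)
  2053: Tue (+1)  2054: Wed (+1)  2055: Thu (+1) ✓  2056: Sat (+2)  2057: Sun (+1)
  2058: Mon (+1)  2059: Tue (+1)  2060: Thu (+2) ✓  2061: Fri (+1)  … (24 more years) …
  2086: Mon (+1)  2087: Tue (+1)  2088: Thu (+2) ✓  2089: Fri (+1)  2090: Sat (+1)
  2091: Sun (+1)  2092: Tue (+2)  2093: Wed (+1)  2094: Thu (+1) ✓  2095: Fri (+1)
  2096: Sun (+2)  2097: Mon (+1)  2098: Tue (+1)  2099: Wed (+1)
Thursday years: 2049, 2055, 2060, 2066, 2077, 2083, 2088, 2094 — 8 in total.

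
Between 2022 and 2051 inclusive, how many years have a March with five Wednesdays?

14

March has 31 days; it has five Wednesdays when Wednesday falls among the first (month-length − 28) days — i.e. when March 1 is one of Wednesday/Tuesday/Monday.
March 1 by year: 2022:Tue✓ 2023:Wed✓ 2024:Fri 2025:Sat 2026:Sun 2027:Mon✓ 2028:Wed✓ 2029:Thu 2030:Fri 2031:Sat 2032:Mon✓ 2033:Tue✓ 2034:Wed✓ 2035:Thu 2036:Sat 2037:Sun 2038:Mon✓ 2039:Tue✓ 2040:Thu 2041:Fri 2042:Sat 2043:Sun 2044:Tue✓ 2045:Wed✓ 2046:Thu 2047:Fri 2048:Sun 2049:Mon✓ 2050:Tue✓ 2051:Wed✓
Years with five Wednesdays: 2022, 2023, 2027, 2028, 2032, 2033, 2034, 2038, 2039, 2044, 2045, 2049, 2050, 2051 → 14.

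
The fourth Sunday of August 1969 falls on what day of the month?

24

August 1, 1969 is a Friday, so the first Sunday is the 3rd.
The fourth Sunday is 3 + 21 = 24.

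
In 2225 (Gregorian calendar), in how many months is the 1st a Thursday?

2

Check the 1st of each month of 2225: Jan 1: Sat, Feb 1: Tue, Mar 1: Tue, Apr 1: Fri, May 1: Sun, Jun 1: Wed, Jul 1: Fri, Aug 1: Mon, Sep 1: Thu, Oct 1: Sat, Nov 1: Tue, Dec 1: Thu.
Thursday occurs in September, December — 2 months.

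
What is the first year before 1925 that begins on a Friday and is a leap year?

1904

Jan 1 advances by 2 weekdays after a leap year and by 1 after a common year.
1925: Jan 1 is Thursday.
1924: Tuesday (leap)
1923: Monday
1922: Sunday
1921: Saturday
1920: Thursday (leap)
1919: Wednesday
1918: Tuesday
1917: Monday
1916: Saturday (leap)
1915: Friday
1914: Thursday
1913: Wednesday
1912: Monday (leap)
1911: Sunday
1910: Saturday
1909: Friday
1908: Wednesday (leap)
1907: Tuesday
1906: Monday
1905: Sunday
1904: Friday (leap)
1904 begins on a Friday and is a leap year.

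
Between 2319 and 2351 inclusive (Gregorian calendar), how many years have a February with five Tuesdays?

February has 28 days (29 in leap years); it has five Tuesdays when Tuesday falls among the first (month-length − 28) days — i.e. when February 1 is Tuesday in a leap year (never in a common year).
February 1 by year: 2319:Sat 2320:Sun 2321:Tue 2322:Wed 2323:Thu 2324:Fri 2325:Sun 2326:Mon 2327:Tue 2328:Wed 2329:Fri 2330:Sat 2331:Sun 2332:Mon 2333:Wed …(3 more)… 2337:Mon 2338:Tue 2339:Wed 2340:Thu 2341:Sat 2342:Sun 2343:Mon 2344:Tue✓ 2345:Thu 2346:Fri 2347:Sat 2348:Sun 2349:Tue 2350:Wed 2351:Thu
Years with five Tuesdays: 2344 → 1.

1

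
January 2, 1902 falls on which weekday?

January 1, 1902 is a Wednesday.
January 2 is day 2 of the year, i.e. 1 days after Jan 1.
1 mod 7 = 1, so advance 1 weekday from Wednesday: Thursday.

Thursday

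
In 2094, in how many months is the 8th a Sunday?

Check the 8th of each month of 2094: Jan 8: Fri, Feb 8: Mon, Mar 8: Mon, Apr 8: Thu, May 8: Sat, Jun 8: Tue, Jul 8: Thu, Aug 8: Sun, Sep 8: Wed, Oct 8: Fri, Nov 8: Mon, Dec 8: Wed.
Sunday occurs in August — 1 month.

1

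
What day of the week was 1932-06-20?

Monday

January 1, 1932 is a Friday.
June 20 is day 172 of the year, i.e. 171 days after Jan 1.
171 mod 7 = 3, so advance 3 weekdays from Friday: Monday.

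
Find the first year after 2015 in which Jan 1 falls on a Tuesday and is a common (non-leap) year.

Jan 1 advances by 2 weekdays after a leap year and by 1 after a common year.
2015: Jan 1 is Thursday.
2016: Friday (leap)
2017: Sunday
2018: Monday
2019: Tuesday
2019 begins on a Tuesday and is a common year.

2019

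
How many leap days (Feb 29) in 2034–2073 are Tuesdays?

Leap years in 2034–2073: 10 of them.
Feb 29 weekday advances by 5 (mod 7) from one leap year to the next four years later (or differs when a century non-leap intervenes).
Leap-day weekdays: 2036:Fri 2040:Wed 2044:Mon 2048:Sat 2052:Thu 2056:Tue✓ 2060:Sun 2064:Fri 2068:Wed 2072:Mon
Tuesday: 2056 → 1.

1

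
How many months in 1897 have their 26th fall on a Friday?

Check the 26th of each month of 1897: Jan 26: Tue, Feb 26: Fri, Mar 26: Fri, Apr 26: Mon, May 26: Wed, Jun 26: Sat, Jul 26: Mon, Aug 26: Thu, Sep 26: Sun, Oct 26: Tue, Nov 26: Fri, Dec 26: Sun.
Friday occurs in February, March, November — 3 months.

3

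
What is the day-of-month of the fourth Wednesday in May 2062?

May 1, 2062 is a Monday, so the first Wednesday is the 3rd.
The fourth Wednesday is 3 + 21 = 24.

24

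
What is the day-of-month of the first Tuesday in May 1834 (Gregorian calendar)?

May 1, 1834 is a Thursday, so the first Tuesday is the 6th.
The first Tuesday is 6 + 0 = 6.

6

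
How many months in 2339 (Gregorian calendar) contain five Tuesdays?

A month of length L has five Tuesdays iff its first Tuesday is on day ≤ L−28 (so day 1–3 in a 31-day month, 1–2 in a 30-day month, day 1 in a leap February).
Checking each month of 2339: Jan starts Sun (31d) ✓; Feb starts Wed (28d); Mar starts Wed (31d); Apr starts Sat (30d); May starts Mon (31d) ✓; Jun starts Thu (30d); Jul starts Sat (31d); Aug starts Tue (31d) ✓; Sep starts Fri (30d); Oct starts Sun (31d) ✓; Nov starts Wed (30d); Dec starts Fri (31d).
Five-Tuesday months: January, May, August, October → 4.

4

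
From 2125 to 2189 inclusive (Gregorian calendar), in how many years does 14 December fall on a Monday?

9

Track 14 December's weekday year by year (advancing +1, or +2 across a Feb 29):
  2125: Fri  2126: Sat (+1)  2127: Sun (+1)  2128: Tue (+2)  2129: Wed (+1)
  2130: Thu (+1)  2131: Fri (+1)  2132: Sun (+2)  2133: Mon (+1) ✓  2134: Tue (+1)
  2135: Wed (+1)  2136: Fri (+2)  2137: Sat (+1)  2138: Sun (+1)  … (37 more years) …
  2176: Sat (+2)  2177: Sun (+1)  2178: Mon (+1) ✓  2179: Tue (+1)  2180: Thu (+2)
  2181: Fri (+1)  2182: Sat (+1)  2183: Sun (+1)  2184: Tue (+2)  2185: Wed (+1)
  2186: Thu (+1)  2187: Fri (+1)  2188: Sun (+2)  2189: Mon (+1) ✓
Monday years: 2133, 2139, 2144, 2150, 2161, 2167, 2172, 2178, 2189 — 9 in total.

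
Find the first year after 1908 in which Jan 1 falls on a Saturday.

Jan 1 advances by 2 weekdays after a leap year and by 1 after a common year.
1908: Jan 1 is Wednesday (leap).
1909: Friday
1910: Saturday
1910 begins on a Saturday

1910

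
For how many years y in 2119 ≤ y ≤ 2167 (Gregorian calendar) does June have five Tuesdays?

14

June has 30 days; it has five Tuesdays when Tuesday falls among the first (month-length − 28) days — i.e. when June 1 is one of Tuesday/Monday.
June 1 by year: 2119:Thu 2120:Sat 2121:Sun 2122:Mon✓ 2123:Tue✓ 2124:Thu 2125:Fri 2126:Sat 2127:Sun 2128:Tue✓ 2129:Wed 2130:Thu 2131:Fri 2132:Sun 2133:Mon✓ …(19 more)… 2153:Fri 2154:Sat 2155:Sun 2156:Tue✓ 2157:Wed 2158:Thu 2159:Fri 2160:Sun 2161:Mon✓ 2162:Tue✓ 2163:Wed 2164:Fri 2165:Sat 2166:Sun 2167:Mon✓
Years with five Tuesdays: 2122, 2123, 2128, 2133, 2134, 2139, 2144, 2145, 2150, 2151, 2156, 2161, 2162, 2167 → 14.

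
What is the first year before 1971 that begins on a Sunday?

1967

Jan 1 advances by 2 weekdays after a leap year and by 1 after a common year.
1971: Jan 1 is Friday.
1970: Thursday
1969: Wednesday
1968: Monday (leap)
1967: Sunday
1967 begins on a Sunday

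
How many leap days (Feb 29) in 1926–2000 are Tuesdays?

Leap years in 1926–2000: 19 of them.
Feb 29 weekday advances by 5 (mod 7) from one leap year to the next four years later (or differs when a century non-leap intervenes).
Leap-day weekdays: 1928:Wed 1932:Mon 1936:Sat 1940:Thu 1944:Tue✓ 1948:Sun 1952:Fri 1956:Wed 1960:Mon 1964:Sat 1968:Thu 1972:Tue✓ 1976:Sun 1980:Fri 1984:Wed 1988:Mon 1992:Sat 1996:Thu 2000:Tue✓
Tuesday: 1944, 1972, 2000 → 3.

3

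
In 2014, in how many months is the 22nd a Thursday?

Check the 22nd of each month of 2014: Jan 22: Wed, Feb 22: Sat, Mar 22: Sat, Apr 22: Tue, May 22: Thu, Jun 22: Sun, Jul 22: Tue, Aug 22: Fri, Sep 22: Mon, Oct 22: Wed, Nov 22: Sat, Dec 22: Mon.
Thursday occurs in May — 1 month.

1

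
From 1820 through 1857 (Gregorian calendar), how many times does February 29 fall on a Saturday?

Leap years in 1820–1857: 10 of them.
Feb 29 weekday advances by 5 (mod 7) from one leap year to the next four years later (or differs when a century non-leap intervenes).
Leap-day weekdays: 1820:Tue 1824:Sun 1828:Fri 1832:Wed 1836:Mon 1840:Sat✓ 1844:Thu 1848:Tue 1852:Sun 1856:Fri
Saturday: 1840 → 1.

1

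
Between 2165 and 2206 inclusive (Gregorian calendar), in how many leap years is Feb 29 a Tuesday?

1

Leap years in 2165–2206: 9 of them.
Feb 29 weekday advances by 5 (mod 7) from one leap year to the next four years later (or differs when a century non-leap intervenes).
Leap-day weekdays: 2168:Mon 2172:Sat 2176:Thu 2180:Tue✓ 2184:Sun 2188:Fri 2192:Wed 2196:Mon 2204:Wed
Tuesday: 2180 → 1.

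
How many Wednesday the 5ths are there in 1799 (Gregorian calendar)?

1

Check the 5th of each month of 1799: Jan 5: Sat, Feb 5: Tue, Mar 5: Tue, Apr 5: Fri, May 5: Sun, Jun 5: Wed, Jul 5: Fri, Aug 5: Mon, Sep 5: Thu, Oct 5: Sat, Nov 5: Tue, Dec 5: Thu.
Wednesday occurs in June — 1 month.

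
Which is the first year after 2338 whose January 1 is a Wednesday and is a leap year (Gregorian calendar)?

2364

Jan 1 advances by 2 weekdays after a leap year and by 1 after a common year.
2338: Jan 1 is Saturday.
2339: Sunday
2340: Monday (leap)
2341: Wednesday
2342: Thursday
2343: Friday
2344: Saturday (leap)
2345: Monday
2346: Tuesday
2347: Wednesday
2348: Thursday (leap)
2349: Saturday
2350: Sunday
2351: Monday
2352: Tuesday (leap)
2353: Thursday
2354: Friday
2355: Saturday
2356: Sunday (leap)
2357: Tuesday
2358: Wednesday
2359: Thursday
2360: Friday (leap)
2361: Sunday
2362: Monday
2363: Tuesday
2364: Wednesday (leap)
2364 begins on a Wednesday and is a leap year.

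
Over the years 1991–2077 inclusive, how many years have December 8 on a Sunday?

Track December 8's weekday year by year (advancing +1, or +2 across a Feb 29):
  1991: Sun ✓  1992: Tue (+2)  1993: Wed (+1)  1994: Thu (+1)  1995: Fri (+1)
  1996: Sun (+2) ✓  1997: Mon (+1)  1998: Tue (+1)  1999: Wed (+1)  2000: Fri (+2)
  2001: Sat (+1)  2002: Sun (+1) ✓  2003: Mon (+1)  2004: Wed (+2)  … (59 more years) …
  2064: Mon (+2)  2065: Tue (+1)  2066: Wed (+1)  2067: Thu (+1)  2068: Sat (+2)
  2069: Sun (+1) ✓  2070: Mon (+1)  2071: Tue (+1)  2072: Thu (+2)  2073: Fri (+1)
  2074: Sat (+1)  2075: Sun (+1) ✓  2076: Tue (+2)  2077: Wed (+1)
Sunday years: 1991, 1996, 2002, 2013, 2019, 2024, 2030, 2041, 2047, 2052, 2058, 2069, 2075 — 13 in total.

13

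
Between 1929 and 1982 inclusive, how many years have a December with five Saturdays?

22

December has 31 days; it has five Saturdays when Saturday falls among the first (month-length − 28) days — i.e. when December 1 is one of Saturday/Friday/Thursday.
December 1 by year: 1929:Sun 1930:Mon 1931:Tue 1932:Thu✓ 1933:Fri✓ 1934:Sat✓ 1935:Sun 1936:Tue 1937:Wed 1938:Thu✓ 1939:Fri✓ 1940:Sun 1941:Mon 1942:Tue 1943:Wed …(24 more)… 1968:Sun 1969:Mon 1970:Tue 1971:Wed 1972:Fri✓ 1973:Sat✓ 1974:Sun 1975:Mon 1976:Wed 1977:Thu✓ 1978:Fri✓ 1979:Sat✓ 1980:Mon 1981:Tue 1982:Wed
Years with five Saturdays: 1932, 1933, 1934, 1938, 1939, 1944, 1945, 1949, 1950, 1951, 1955, 1956, 1960, 1961, 1962, 1966, 1967, 1972, 1973, 1977, 1978, 1979 → 22.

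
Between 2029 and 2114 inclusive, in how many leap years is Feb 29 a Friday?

Leap years in 2029–2114: 20 of them.
Feb 29 weekday advances by 5 (mod 7) from one leap year to the next four years later (or differs when a century non-leap intervenes).
Leap-day weekdays: 2032:Sun 2036:Fri✓ 2040:Wed 2044:Mon 2048:Sat 2052:Thu 2056:Tue 2060:Sun 2064:Fri✓ 2068:Wed 2072:Mon 2076:Sat 2080:Thu 2084:Tue 2088:Sun 2092:Fri✓ 2096:Wed 2104:Fri✓ 2108:Wed 2112:Mon
Friday: 2036, 2064, 2092, 2104 → 4.

4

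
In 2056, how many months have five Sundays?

A month of length L has five Sundays iff its first Sunday is on day ≤ L−28 (so day 1–3 in a 31-day month, 1–2 in a 30-day month, day 1 in a leap February).
Checking each month of 2056: Jan starts Sat (31d) ✓; Feb starts Tue (29d); Mar starts Wed (31d); Apr starts Sat (30d) ✓; May starts Mon (31d); Jun starts Thu (30d); Jul starts Sat (31d) ✓; Aug starts Tue (31d); Sep starts Fri (30d); Oct starts Sun (31d) ✓; Nov starts Wed (30d); Dec starts Fri (31d) ✓.
Five-Sunday months: January, April, July, October, December → 5.

5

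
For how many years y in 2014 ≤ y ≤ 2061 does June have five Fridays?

13

June has 30 days; it has five Fridays when Friday falls among the first (month-length − 28) days — i.e. when June 1 is one of Friday/Thursday.
June 1 by year: 2014:Sun 2015:Mon 2016:Wed 2017:Thu✓ 2018:Fri✓ 2019:Sat 2020:Mon 2021:Tue 2022:Wed 2023:Thu✓ 2024:Sat 2025:Sun 2026:Mon 2027:Tue 2028:Thu✓ …(18 more)… 2047:Sat 2048:Mon 2049:Tue 2050:Wed 2051:Thu✓ 2052:Sat 2053:Sun 2054:Mon 2055:Tue 2056:Thu✓ 2057:Fri✓ 2058:Sat 2059:Sun 2060:Tue 2061:Wed
Years with five Fridays: 2017, 2018, 2023, 2028, 2029, 2034, 2035, 2040, 2045, 2046, 2051, 2056, 2057 → 13.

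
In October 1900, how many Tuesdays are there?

October 1900 has 31 days and begins on Monday.
The first Tuesday is October 2.
Tuesdays fall on 2, 9, 16, 23, 30 — that's 5.

5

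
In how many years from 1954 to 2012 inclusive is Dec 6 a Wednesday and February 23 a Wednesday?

Check each year's weekday for Dec 6 and February 23:
  1954: Mon/Tue  1955: Tue/Wed  1956: Thu/Thu  1957: Fri/Sat  1958: Sat/Sun  1959: Sun/Mon  1960: Tue/Tue  1961: Wed/Thu  1962: Thu/Fri  1963: Fri/Sat  1964: Sun/Sun  1965: Mon/Tue  1966: Tue/Wed  1967: Wed/Thu  …(31 more)…  1999: Mon/Tue  2000: Wed/Wed ✓  2001: Thu/Fri  2002: Fri/Sat  2003: Sat/Sun  2004: Mon/Mon  2005: Tue/Wed  2006: Wed/Thu  2007: Thu/Fri  2008: Sat/Sat  2009: Sun/Mon  2010: Mon/Tue  2011: Tue/Wed  2012: Thu/Thu
Both conditions hold in: 1972, 2000 — 2.

2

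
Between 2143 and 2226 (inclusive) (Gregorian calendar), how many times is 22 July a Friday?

Track 22 July's weekday year by year (advancing +1, or +2 across a Feb 29):
  2143: Mon  2144: Wed (+2)  2145: Thu (+1)  2146: Fri (+1) ✓  2147: Sat (+1)
  2148: Mon (+2)  2149: Tue (+1)  2150: Wed (+1)  2151: Thu (+1)  2152: Sat (+2)
  2153: Sun (+1)  2154: Mon (+1)  2155: Tue (+1)  2156: Thu (+2)  … (56 more years) …
  2213: Thu (+1)  2214: Fri (+1) ✓  2215: Sat (+1)  2216: Mon (+2)  2217: Tue (+1)
  2218: Wed (+1)  2219: Thu (+1)  2220: Sat (+2)  2221: Sun (+1)  2222: Mon (+1)
  2223: Tue (+1)  2224: Thu (+2)  2225: Fri (+1) ✓  2226: Sat (+1)
Friday years: 2146, 2157, 2163, 2168, 2174, 2185, 2191, 2196, 2203, 2208, 2214, 2225 — 12 in total.

12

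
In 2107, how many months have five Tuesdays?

A month of length L has five Tuesdays iff its first Tuesday is on day ≤ L−28 (so day 1–3 in a 31-day month, 1–2 in a 30-day month, day 1 in a leap February).
Checking each month of 2107: Jan starts Sat (31d); Feb starts Tue (28d); Mar starts Tue (31d) ✓; Apr starts Fri (30d); May starts Sun (31d) ✓; Jun starts Wed (30d); Jul starts Fri (31d); Aug starts Mon (31d) ✓; Sep starts Thu (30d); Oct starts Sat (31d); Nov starts Tue (30d) ✓; Dec starts Thu (31d).
Five-Tuesday months: March, May, August, November → 4.

4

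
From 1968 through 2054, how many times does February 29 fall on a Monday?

Leap years in 1968–2054: 22 of them.
Feb 29 weekday advances by 5 (mod 7) from one leap year to the next four years later (or differs when a century non-leap intervenes).
Leap-day weekdays: 1968:Thu 1972:Tue 1976:Sun 1980:Fri 1984:Wed 1988:Mon✓ 1992:Sat 1996:Thu 2000:Tue 2004:Sun 2008:Fri 2012:Wed 2016:Mon✓ 2020:Sat 2024:Thu 2028:Tue 2032:Sun 2036:Fri 2040:Wed 2044:Mon✓ 2048:Sat 2052:Thu
Monday: 1988, 2016, 2044 → 3.

3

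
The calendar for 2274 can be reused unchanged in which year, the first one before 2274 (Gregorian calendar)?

2263

Two years share a calendar iff Jan 1 falls on the same weekday and both are leap or both are common. 2274: Jan 1 is Thursday, common year.
2273: Jan 1 Wednesday, common
2272: Jan 1 Monday, leap
2271: Jan 1 Sunday, common
2270: Jan 1 Saturday, common
2269: Jan 1 Friday, common
2268: Jan 1 Wednesday, leap
2267: Jan 1 Tuesday, common
2266: Jan 1 Monday, common
2265: Jan 1 Sunday, common
2264: Jan 1 Friday, leap
2263: Jan 1 Thursday, common
2263 matches on both conditions.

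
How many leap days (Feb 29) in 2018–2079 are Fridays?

2

Leap years in 2018–2079: 15 of them.
Feb 29 weekday advances by 5 (mod 7) from one leap year to the next four years later (or differs when a century non-leap intervenes).
Leap-day weekdays: 2020:Sat 2024:Thu 2028:Tue 2032:Sun 2036:Fri✓ 2040:Wed 2044:Mon 2048:Sat 2052:Thu 2056:Tue 2060:Sun 2064:Fri✓ 2068:Wed 2072:Mon 2076:Sat
Friday: 2036, 2064 → 2.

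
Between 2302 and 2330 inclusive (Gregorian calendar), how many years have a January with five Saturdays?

12

January has 31 days; it has five Saturdays when Saturday falls among the first (month-length − 28) days — i.e. when January 1 is one of Saturday/Friday/Thursday.
January 1 by year: 2302:Wed 2303:Thu✓ 2304:Fri✓ 2305:Sun 2306:Mon 2307:Tue 2308:Wed 2309:Fri✓ 2310:Sat✓ 2311:Sun 2312:Mon 2313:Wed 2314:Thu✓ 2315:Fri✓ 2316:Sat✓ 2317:Mon 2318:Tue 2319:Wed 2320:Thu✓ 2321:Sat✓ 2322:Sun 2323:Mon 2324:Tue 2325:Thu✓ 2326:Fri✓ 2327:Sat✓ 2328:Sun 2329:Tue 2330:Wed
Years with five Saturdays: 2303, 2304, 2309, 2310, 2314, 2315, 2316, 2320, 2321, 2325, 2326, 2327 → 12.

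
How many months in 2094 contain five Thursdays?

4

A month of length L has five Thursdays iff its first Thursday is on day ≤ L−28 (so day 1–3 in a 31-day month, 1–2 in a 30-day month, day 1 in a leap February).
Checking each month of 2094: Jan starts Fri (31d); Feb starts Mon (28d); Mar starts Mon (31d); Apr starts Thu (30d) ✓; May starts Sat (31d); Jun starts Tue (30d); Jul starts Thu (31d) ✓; Aug starts Sun (31d); Sep starts Wed (30d) ✓; Oct starts Fri (31d); Nov starts Mon (30d); Dec starts Wed (31d) ✓.
Five-Thursday months: April, July, September, December → 4.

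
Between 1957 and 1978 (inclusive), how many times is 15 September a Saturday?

Track 15 September's weekday year by year (advancing +1, or +2 across a Feb 29):
  1957: Sun  1958: Mon (+1)  1959: Tue (+1)  1960: Thu (+2)  1961: Fri (+1)
  1962: Sat (+1) ✓  1963: Sun (+1)  1964: Tue (+2)  1965: Wed (+1)  1966: Thu (+1)
  1967: Fri (+1)  1968: Sun (+2)  1969: Mon (+1)  1970: Tue (+1)  1971: Wed (+1)
  1972: Fri (+2)  1973: Sat (+1) ✓  1974: Sun (+1)  1975: Mon (+1)  1976: Wed (+2)
  1977: Thu (+1)  1978: Fri (+1)
Saturday years: 1962, 1973 — 2 in total.

2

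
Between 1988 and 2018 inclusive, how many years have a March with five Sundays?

March has 31 days; it has five Sundays when Sunday falls among the first (month-length − 28) days — i.e. when March 1 is one of Sunday/Saturday/Friday.
March 1 by year: 1988:Tue 1989:Wed 1990:Thu 1991:Fri✓ 1992:Sun✓ 1993:Mon 1994:Tue 1995:Wed 1996:Fri✓ 1997:Sat✓ 1998:Sun✓ 1999:Mon 2000:Wed 2001:Thu 2002:Fri✓ 2003:Sat✓ 2004:Mon 2005:Tue 2006:Wed 2007:Thu 2008:Sat✓ 2009:Sun✓ 2010:Mon 2011:Tue 2012:Thu 2013:Fri✓ 2014:Sat✓ 2015:Sun✓ 2016:Tue 2017:Wed 2018:Thu
Years with five Sundays: 1991, 1992, 1996, 1997, 1998, 2002, 2003, 2008, 2009, 2013, 2014, 2015 → 12.

12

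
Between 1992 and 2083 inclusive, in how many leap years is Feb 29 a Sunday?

3

Leap years in 1992–2083: 23 of them.
Feb 29 weekday advances by 5 (mod 7) from one leap year to the next four years later (or differs when a century non-leap intervenes).
Leap-day weekdays: 1992:Sat 1996:Thu 2000:Tue 2004:Sun✓ 2008:Fri 2012:Wed 2016:Mon 2020:Sat 2024:Thu 2028:Tue 2032:Sun✓ 2036:Fri 2040:Wed 2044:Mon 2048:Sat 2052:Thu 2056:Tue 2060:Sun✓ 2064:Fri 2068:Wed 2072:Mon 2076:Sat 2080:Thu
Sunday: 2004, 2032, 2060 → 3.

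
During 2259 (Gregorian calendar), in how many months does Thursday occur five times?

A month of length L has five Thursdays iff its first Thursday is on day ≤ L−28 (so day 1–3 in a 31-day month, 1–2 in a 30-day month, day 1 in a leap February).
Checking each month of 2259: Jan starts Sat (31d); Feb starts Tue (28d); Mar starts Tue (31d) ✓; Apr starts Fri (30d); May starts Sun (31d); Jun starts Wed (30d) ✓; Jul starts Fri (31d); Aug starts Mon (31d); Sep starts Thu (30d) ✓; Oct starts Sat (31d); Nov starts Tue (30d); Dec starts Thu (31d) ✓.
Five-Thursday months: March, June, September, December → 4.

4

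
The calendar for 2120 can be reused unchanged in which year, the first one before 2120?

Two years share a calendar iff Jan 1 falls on the same weekday and both are leap or both are common. 2120: Jan 1 is Monday, leap year.
2119: Jan 1 Sunday, common
2118: Jan 1 Saturday, common
2117: Jan 1 Friday, common
2116: Jan 1 Wednesday, leap
2115: Jan 1 Tuesday, common
2114: Jan 1 Monday, common
2113: Jan 1 Sunday, common
2112: Jan 1 Friday, leap
2111: Jan 1 Thursday, common
2110: Jan 1 Wednesday, common
2109: Jan 1 Tuesday, common
2108: Jan 1 Sunday, leap
2107: Jan 1 Saturday, common
2106: Jan 1 Friday, common
2105: Jan 1 Thursday, common
2104: Jan 1 Tuesday, leap
2103: Jan 1 Monday, common
2102: Jan 1 Sunday, common
2101: Jan 1 Saturday, common
2100: Jan 1 Friday, common
2099: Jan 1 Thursday, common
2098: Jan 1 Wednesday, common
2097: Jan 1 Tuesday, common
2096: Jan 1 Sunday, leap
2095: Jan 1 Saturday, common
2094: Jan 1 Friday, common
2093: Jan 1 Thursday, common
2092: Jan 1 Tuesday, leap
2091: Jan 1 Monday, common
2090: Jan 1 Sunday, common
2089: Jan 1 Saturday, common
2088: Jan 1 Thursday, leap
2087: Jan 1 Wednesday, common
2086: Jan 1 Tuesday, common
2085: Jan 1 Monday, common
2084: Jan 1 Saturday, leap
2083: Jan 1 Friday, common
2082: Jan 1 Thursday, common
2081: Jan 1 Wednesday, common
2080: Jan 1 Monday, leap
2080 matches on both conditions.

2080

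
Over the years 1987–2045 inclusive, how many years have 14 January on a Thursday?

9

Track 14 January's weekday year by year (advancing +1, or +2 across a Feb 29):
  1987: Wed  1988: Thu (+1) ✓  1989: Sat (+2)  1990: Sun (+1)  1991: Mon (+1)
  1992: Tue (+1)  1993: Thu (+2) ✓  1994: Fri (+1)  1995: Sat (+1)  1996: Sun (+1)
  1997: Tue (+2)  1998: Wed (+1)  1999: Thu (+1) ✓  2000: Fri (+1)  … (31 more years) …
  2032: Wed (+1)  2033: Fri (+2)  2034: Sat (+1)  2035: Sun (+1)  2036: Mon (+1)
  2037: Wed (+2)  2038: Thu (+1) ✓  2039: Fri (+1)  2040: Sat (+1)  2041: Mon (+2)
  2042: Tue (+1)  2043: Wed (+1)  2044: Thu (+1) ✓  2045: Sat (+2)
Thursday years: 1988, 1993, 1999, 2010, 2016, 2021, 2027, 2038, 2044 — 9 in total.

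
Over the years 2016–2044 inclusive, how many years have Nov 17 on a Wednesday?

4

Track Nov 17's weekday year by year (advancing +1, or +2 across a Feb 29):
  2016: Thu  2017: Fri (+1)  2018: Sat (+1)  2019: Sun (+1)  2020: Tue (+2)
  2021: Wed (+1) ✓  2022: Thu (+1)  2023: Fri (+1)  2024: Sun (+2)  2025: Mon (+1)
  2026: Tue (+1)  2027: Wed (+1) ✓  2028: Fri (+2)  2029: Sat (+1)  2030: Sun (+1)
  2031: Mon (+1)  2032: Wed (+2) ✓  2033: Thu (+1)  2034: Fri (+1)  2035: Sat (+1)
  2036: Mon (+2)  2037: Tue (+1)  2038: Wed (+1) ✓  2039: Thu (+1)  2040: Sat (+2)
  2041: Sun (+1)  2042: Mon (+1)  2043: Tue (+1)  2044: Thu (+2)
Wednesday years: 2021, 2027, 2032, 2038 — 4 in total.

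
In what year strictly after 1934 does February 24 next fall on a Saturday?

From one year to the next, a fixed date's weekday advances by 1, or by 2 when a Feb 29 lies between the two dates.
1934: February 24 is Saturday.
1935: Sunday (+1)
1936: Monday (+1)
1937: Wednesday (+2)
1938: Thursday (+1)
1939: Friday (+1)
1940: Saturday (+1)
February 24 falls on a Saturday in 1940.

1940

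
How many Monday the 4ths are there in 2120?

Check the 4th of each month of 2120: Jan 4: Thu, Feb 4: Sun, Mar 4: Mon, Apr 4: Thu, May 4: Sat, Jun 4: Tue, Jul 4: Thu, Aug 4: Sun, Sep 4: Wed, Oct 4: Fri, Nov 4: Mon, Dec 4: Wed.
Monday occurs in March, November — 2 months.

2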